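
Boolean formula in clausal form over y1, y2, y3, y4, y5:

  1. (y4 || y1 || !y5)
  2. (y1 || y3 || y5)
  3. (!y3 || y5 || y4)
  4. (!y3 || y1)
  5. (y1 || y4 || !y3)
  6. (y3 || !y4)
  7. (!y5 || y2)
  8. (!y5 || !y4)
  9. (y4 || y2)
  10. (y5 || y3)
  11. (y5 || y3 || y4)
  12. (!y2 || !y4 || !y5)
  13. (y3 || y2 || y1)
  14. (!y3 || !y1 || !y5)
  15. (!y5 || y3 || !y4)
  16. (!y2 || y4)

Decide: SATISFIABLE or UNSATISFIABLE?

SATISFIABLE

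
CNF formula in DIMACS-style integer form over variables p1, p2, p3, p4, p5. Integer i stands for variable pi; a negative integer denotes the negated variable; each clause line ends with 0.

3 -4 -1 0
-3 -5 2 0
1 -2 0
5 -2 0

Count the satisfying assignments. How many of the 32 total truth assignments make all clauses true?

13

Split on p2, then p1.
  p2=1, p1=1: remaining (p3,p4,p5) ∈ {(0,0,1); (1,0,1); (1,1,1)} — 3.
  p2=1, p1=0: a clause becomes empty — 0.
  p2=0, p1=1: remaining (p3,p4,p5) ∈ {(0,0,0); (0,0,1); (1,0,0); (1,1,0)} — 4.
  p2=0, p1=0: p4 free; 3 ways for (p3,p5) × 2^1 = 6.
Total: 3 + 0 + 4 + 6 = 13.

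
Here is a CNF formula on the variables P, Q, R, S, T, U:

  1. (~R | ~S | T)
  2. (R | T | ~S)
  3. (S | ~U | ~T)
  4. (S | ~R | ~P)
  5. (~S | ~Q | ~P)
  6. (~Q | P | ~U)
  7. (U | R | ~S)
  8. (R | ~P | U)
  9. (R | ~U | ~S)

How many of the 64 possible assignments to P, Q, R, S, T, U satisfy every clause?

Case analysis on S and R:
  S=1, R=1: 5 of the 16 assignments to (P,Q,T,U) work.
  S=1, R=0: a clause becomes empty — 0.
  S=0, R=1: 5 of the 16 assignments to (P,Q,T,U) work.
  S=0, R=0: 7 of the 16 assignments to (P,Q,T,U) work.
Total: 5 + 0 + 5 + 7 = 17.

17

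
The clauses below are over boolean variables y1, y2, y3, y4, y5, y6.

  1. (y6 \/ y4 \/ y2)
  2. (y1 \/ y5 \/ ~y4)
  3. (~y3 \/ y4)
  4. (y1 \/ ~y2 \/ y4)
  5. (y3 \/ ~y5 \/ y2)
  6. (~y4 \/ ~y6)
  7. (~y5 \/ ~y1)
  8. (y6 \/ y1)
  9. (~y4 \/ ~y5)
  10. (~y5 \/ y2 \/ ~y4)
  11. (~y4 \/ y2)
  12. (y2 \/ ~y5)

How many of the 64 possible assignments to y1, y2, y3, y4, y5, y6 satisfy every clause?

6

The models are:
  y1=F y2=F y3=F y4=F y5=F y6=T
  y1=T y2=F y3=F y4=F y5=F y6=T
  y1=T y2=T y3=F y4=F y5=F y6=F
  y1=T y2=T y3=F y4=F y5=F y6=T
  y1=T y2=T y3=F y4=T y5=F y6=F
  y1=T y2=T y3=T y4=T y5=F y6=F
Count: 6.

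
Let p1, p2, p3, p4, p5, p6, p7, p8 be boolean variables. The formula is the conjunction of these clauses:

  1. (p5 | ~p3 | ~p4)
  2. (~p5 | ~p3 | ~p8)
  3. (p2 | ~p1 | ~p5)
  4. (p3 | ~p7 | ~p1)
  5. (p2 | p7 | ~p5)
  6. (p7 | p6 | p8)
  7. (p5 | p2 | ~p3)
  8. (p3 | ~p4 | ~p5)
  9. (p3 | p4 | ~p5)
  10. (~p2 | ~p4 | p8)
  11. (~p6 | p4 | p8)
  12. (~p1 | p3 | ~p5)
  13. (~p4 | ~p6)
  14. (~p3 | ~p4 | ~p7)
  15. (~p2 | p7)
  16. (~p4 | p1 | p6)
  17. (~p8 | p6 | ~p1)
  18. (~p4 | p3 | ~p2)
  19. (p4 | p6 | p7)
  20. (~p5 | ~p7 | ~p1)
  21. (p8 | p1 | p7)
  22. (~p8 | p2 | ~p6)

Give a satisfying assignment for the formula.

Set p1 = False and propagate.
Try p2 = False.
For the remaining variables, p3 = False, p4 = False, p5 = False, p6 = False, p7 = True, p8 = True works.
Every clause has at least one true literal under this assignment.

p1=0  p2=0  p3=0  p4=0  p5=0  p6=0  p7=1  p8=1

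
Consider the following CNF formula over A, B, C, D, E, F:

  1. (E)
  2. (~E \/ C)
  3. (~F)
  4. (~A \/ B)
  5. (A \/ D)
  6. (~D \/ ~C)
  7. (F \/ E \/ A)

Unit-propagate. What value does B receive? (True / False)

True

(E) is a unit clause: E = True.
(C \/ ~E): since E = True, the clause reduces to (C). C = True.
Unit clause (~F) sets F = False.
(~C \/ ~D) with C = True leaves only ~D, so D = False.
In (A \/ D), D is now false; A must hold, so A = True.
(~A \/ B): since A = True, the clause reduces to (B). B = True.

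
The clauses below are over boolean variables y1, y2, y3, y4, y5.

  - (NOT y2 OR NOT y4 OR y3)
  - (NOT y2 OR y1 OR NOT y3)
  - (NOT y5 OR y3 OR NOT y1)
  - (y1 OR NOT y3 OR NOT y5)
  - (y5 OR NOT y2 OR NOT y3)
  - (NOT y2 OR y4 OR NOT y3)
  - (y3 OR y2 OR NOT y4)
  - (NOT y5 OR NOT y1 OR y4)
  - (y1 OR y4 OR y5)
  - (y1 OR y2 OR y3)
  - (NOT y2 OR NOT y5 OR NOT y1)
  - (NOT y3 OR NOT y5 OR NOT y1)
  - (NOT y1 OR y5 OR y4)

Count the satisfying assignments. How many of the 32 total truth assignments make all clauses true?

3

Satisfying assignments:
  y1=0 y2=0 y3=1 y4=1 y5=0
  y1=0 y2=1 y3=0 y4=0 y5=1
  y1=1 y2=0 y3=1 y4=1 y5=0
Count: 3.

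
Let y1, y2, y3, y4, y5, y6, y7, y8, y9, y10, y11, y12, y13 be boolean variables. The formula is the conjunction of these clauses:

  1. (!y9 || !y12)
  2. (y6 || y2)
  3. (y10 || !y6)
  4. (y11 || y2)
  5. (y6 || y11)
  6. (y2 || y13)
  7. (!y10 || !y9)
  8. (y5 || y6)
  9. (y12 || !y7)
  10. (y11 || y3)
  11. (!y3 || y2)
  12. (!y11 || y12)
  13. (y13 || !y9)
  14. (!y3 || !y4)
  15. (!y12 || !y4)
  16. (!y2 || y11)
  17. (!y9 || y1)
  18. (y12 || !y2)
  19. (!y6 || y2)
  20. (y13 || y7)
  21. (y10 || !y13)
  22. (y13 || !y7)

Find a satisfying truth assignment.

y1 = 1  y2 = 1  y3 = 0  y4 = 0  y5 = 0  y6 = 1  y7 = 0  y8 = 1  y9 = 0  y10 = 1  y11 = 1  y12 = 1  y13 = 1

Pure literal: y1 appears only positively; assign y1 = True.
Pure literal: y4 appears only negated; assign y4 = False.
Branch on y2: take y2 = True.
  then y11 is forced to True.
  then y12 is forced to True.
  then y9 is forced to False.
Set y5 = False and propagate.
  then y6 is forced to True.
  then y10 is forced to True.
Try y7 = False.
  then y13 is forced to True.
y3, y8 are now unconstrained; take y3 = False, y8 = True.
Every clause has at least one true literal under this assignment.
Check each clause:
  1. (!y12 || !y9) — !y9 is true.
  2. (y6 || y2) — y2 is true.
  3. (y10 || !y6) — y10 is true.
  4. (y11 || y2) — y2 is true.
  5. (y6 || y11) — y11 is true.
  6. (y2 || y13) — y2 is true.
  7. (!y10 || !y9) — !y9 is true.
  8. (y6 || y5) — y6 is true.
  9. (!y7 || y12) — !y7 is true.
  10. (y3 || y11) — y11 is true.
  11. (y2 || !y3) — y2 is true.
  12. (!y11 || y12) — y12 is true.
  13. (!y9 || y13) — y13 is true.
  14. (!y3 || !y4) — !y4 is true.
  15. (!y12 || !y4) — !y4 is true.
  16. (!y2 || y11) — y11 is true.
  17. (!y9 || y1) — y1 is true.
  18. (!y2 || y12) — y12 is true.
  19. (!y6 || y2) — y2 is true.
  20. (y7 || y13) — y13 is true.
  21. (y10 || !y13) — y10 is true.
  22. (!y7 || y13) — !y7 is true.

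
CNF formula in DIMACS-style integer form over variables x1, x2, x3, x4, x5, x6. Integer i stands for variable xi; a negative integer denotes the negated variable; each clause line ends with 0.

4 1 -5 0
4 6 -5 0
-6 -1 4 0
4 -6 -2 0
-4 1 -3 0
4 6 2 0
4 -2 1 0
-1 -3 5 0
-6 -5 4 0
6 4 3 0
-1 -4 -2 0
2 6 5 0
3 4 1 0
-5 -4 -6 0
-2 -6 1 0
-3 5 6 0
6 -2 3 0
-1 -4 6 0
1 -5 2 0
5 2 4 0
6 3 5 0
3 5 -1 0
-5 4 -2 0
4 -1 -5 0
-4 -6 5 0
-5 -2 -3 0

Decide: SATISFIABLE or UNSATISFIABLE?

x4 = True:
  x5 = True:
    propagation gives x6=False, x1=False, x3=False, x2=False; an empty clause results — contradiction.
  x5 = False:
    propagation gives x6=False, x2=True, x1=False, x3=False; an empty clause results — contradiction.
x4 = False:
  x5 = True:
    propagation gives x1=True; an empty clause results — contradiction.
  x5 = False:
    propagation gives x2=True, x6=False, x1=True, x3=False; an empty clause results — contradiction.
Every branch closes, so no satisfying assignment exists.

UNSATISFIABLE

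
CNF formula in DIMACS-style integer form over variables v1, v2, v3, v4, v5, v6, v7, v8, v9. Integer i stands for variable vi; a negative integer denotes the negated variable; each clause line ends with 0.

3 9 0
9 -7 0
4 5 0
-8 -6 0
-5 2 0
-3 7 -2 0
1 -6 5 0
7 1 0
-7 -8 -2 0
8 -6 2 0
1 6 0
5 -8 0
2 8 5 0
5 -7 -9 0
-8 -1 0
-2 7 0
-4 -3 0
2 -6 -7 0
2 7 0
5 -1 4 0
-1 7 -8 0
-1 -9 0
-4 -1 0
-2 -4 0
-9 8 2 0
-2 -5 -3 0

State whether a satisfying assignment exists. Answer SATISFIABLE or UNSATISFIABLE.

Try v1 = False.
  then v7 is forced to True.
  then v9 is forced to True.
  then v6 is forced to True.
  then v8 is forced to False.
  then v5 is forced to True.
  then v2 is forced to True.
  then v4 is forced to False.
  then v3 is forced to False.
So v1=False, v2=True, v3=False, v4=False, v5=True, v6=True, v7=True, v8=False, v9=True is a satisfying assignment.

SATISFIABLE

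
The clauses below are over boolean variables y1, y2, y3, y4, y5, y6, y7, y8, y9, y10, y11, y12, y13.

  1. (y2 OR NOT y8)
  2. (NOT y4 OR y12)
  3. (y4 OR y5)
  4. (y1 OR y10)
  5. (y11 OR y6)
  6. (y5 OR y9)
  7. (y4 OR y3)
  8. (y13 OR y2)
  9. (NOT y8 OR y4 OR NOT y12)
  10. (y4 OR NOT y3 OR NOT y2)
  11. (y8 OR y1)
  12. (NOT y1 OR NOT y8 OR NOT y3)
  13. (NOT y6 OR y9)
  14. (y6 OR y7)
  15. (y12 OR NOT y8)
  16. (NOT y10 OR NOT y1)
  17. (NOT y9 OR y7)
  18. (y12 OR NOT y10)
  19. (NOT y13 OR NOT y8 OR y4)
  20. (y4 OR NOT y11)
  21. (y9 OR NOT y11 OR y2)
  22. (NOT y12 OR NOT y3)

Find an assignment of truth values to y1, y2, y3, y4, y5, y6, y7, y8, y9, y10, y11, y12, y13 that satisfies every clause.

y7 occurs only positively in the remaining clauses — set y7 = True.
Try y1 = False.
  then y10 is forced to True.
  then y8 is forced to True.
  then y2 is forced to True.
  then y12 is forced to True.
  then y4 is forced to True.
  then y3 is forced to False.
Try y5 = False.
  then y9 is forced to True.
Set y6 = True and propagate.
y11, y13 are now unconstrained; take y11 = True, y13 = True.
Check each clause:
  1. (y2 OR NOT y8) — y2 is true.
  2. (y12 OR NOT y4) — y12 is true.
  3. (y5 OR y4) — y4 is true.
  4. (y1 OR y10) — y10 is true.
  5. (y6 OR y11) — y11 is true.
  6. (y5 OR y9) — y9 is true.
  7. (y4 OR y3) — y4 is true.
  8. (y13 OR y2) — y2 is true.
  9. (NOT y8 OR y4 OR NOT y12) — y4 is true.
  10. (y4 OR NOT y3 OR NOT y2) — y4 is true.
  11. (y8 OR y1) — y8 is true.
  12. (NOT y8 OR NOT y1 OR NOT y3) — NOT y3 is true.
  13. (NOT y6 OR y9) — y9 is true.
  14. (y6 OR y7) — y6 is true.
  15. (NOT y8 OR y12) — y12 is true.
  16. (NOT y1 OR NOT y10) — NOT y1 is true.
  17. (NOT y9 OR y7) — y7 is true.
  18. (y12 OR NOT y10) — y12 is true.
  19. (y4 OR NOT y13 OR NOT y8) — y4 is true.
  20. (NOT y11 OR y4) — y4 is true.
  21. (y9 OR y2 OR NOT y11) — y9 is true.
  22. (NOT y12 OR NOT y3) — NOT y3 is true.

y1=False, y2=True, y3=False, y4=True, y5=False, y6=True, y7=True, y8=True, y9=True, y10=True, y11=True, y12=True, y13=True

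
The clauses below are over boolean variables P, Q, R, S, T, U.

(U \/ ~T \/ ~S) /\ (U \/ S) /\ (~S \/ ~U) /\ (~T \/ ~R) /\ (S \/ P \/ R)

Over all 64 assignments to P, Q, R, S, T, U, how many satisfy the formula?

16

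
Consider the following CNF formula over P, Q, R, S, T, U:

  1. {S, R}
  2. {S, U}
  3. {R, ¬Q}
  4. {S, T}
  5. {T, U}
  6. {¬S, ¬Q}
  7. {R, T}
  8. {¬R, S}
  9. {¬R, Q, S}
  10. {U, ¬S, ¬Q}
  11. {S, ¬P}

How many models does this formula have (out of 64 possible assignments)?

Split on S, then R.
  S=T, R=T: P free; 3 ways for (Q,T,U) × 2^1 = 6.
  S=T, R=F: remaining (P,Q,T,U) ∈ {(F,F,T,F); (F,F,T,T); (T,F,T,F); (T,F,T,T)} — 4.
  S=F, R=T: a clause becomes empty — 0.
  S=F, R=F: a clause becomes empty — 0.
Total: 6 + 4 + 0 + 0 = 10.

10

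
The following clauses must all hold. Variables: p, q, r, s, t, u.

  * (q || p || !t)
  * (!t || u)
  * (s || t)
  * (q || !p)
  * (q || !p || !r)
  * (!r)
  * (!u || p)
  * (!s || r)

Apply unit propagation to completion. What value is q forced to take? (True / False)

True

(!r) is a unit clause: r = False.
From (r || !s) and r = False: s = False.
(s || t) with s = False leaves only t, so t = True.
(u || !t) with t = True leaves only u, so u = True.
From (!u || p) and u = True: p = True.
From (q || !p) and p = True: q = True.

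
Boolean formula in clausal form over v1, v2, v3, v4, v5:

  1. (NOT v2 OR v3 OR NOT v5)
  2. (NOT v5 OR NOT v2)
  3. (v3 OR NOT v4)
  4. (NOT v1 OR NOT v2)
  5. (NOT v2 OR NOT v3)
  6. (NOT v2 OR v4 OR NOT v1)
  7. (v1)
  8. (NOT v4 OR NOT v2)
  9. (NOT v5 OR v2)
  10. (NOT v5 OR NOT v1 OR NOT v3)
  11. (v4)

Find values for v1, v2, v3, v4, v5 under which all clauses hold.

The clause (v1) is unit: v1 must be True.
The clause (NOT v2) is unit: v2 must be False.
Unit propagation: (NOT v5) forces v5 = False.
(v4) is a unit clause, so v4 = True.
The clause (v3) is unit: v3 must be True.
Every clause has at least one true literal under this assignment.
Check each clause:
  1. (NOT v5 OR NOT v2 OR v3) — v3 is true.
  2. (NOT v5 OR NOT v2) — NOT v5 is true.
  3. (NOT v4 OR v3) — v3 is true.
  4. (NOT v2 OR NOT v1) — NOT v2 is true.
  5. (NOT v3 OR NOT v2) — NOT v2 is true.
  6. (NOT v2 OR NOT v1 OR v4) — v4 is true.
  7. (v1) — v1 is true.
  8. (NOT v2 OR NOT v4) — NOT v2 is true.
  9. (v2 OR NOT v5) — NOT v5 is true.
  10. (NOT v1 OR NOT v5 OR NOT v3) — NOT v5 is true.
  11. (v4) — v4 is true.

v1=T  v2=F  v3=T  v4=T  v5=F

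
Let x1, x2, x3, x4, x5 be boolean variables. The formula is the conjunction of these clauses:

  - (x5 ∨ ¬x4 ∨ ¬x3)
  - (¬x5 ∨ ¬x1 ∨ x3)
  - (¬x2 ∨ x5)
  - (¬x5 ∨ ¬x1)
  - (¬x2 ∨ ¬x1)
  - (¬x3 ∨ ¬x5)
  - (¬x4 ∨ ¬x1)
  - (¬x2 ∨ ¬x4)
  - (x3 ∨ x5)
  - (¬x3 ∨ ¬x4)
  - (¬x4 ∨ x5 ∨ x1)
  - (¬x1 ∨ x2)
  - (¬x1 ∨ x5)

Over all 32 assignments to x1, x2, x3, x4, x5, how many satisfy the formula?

4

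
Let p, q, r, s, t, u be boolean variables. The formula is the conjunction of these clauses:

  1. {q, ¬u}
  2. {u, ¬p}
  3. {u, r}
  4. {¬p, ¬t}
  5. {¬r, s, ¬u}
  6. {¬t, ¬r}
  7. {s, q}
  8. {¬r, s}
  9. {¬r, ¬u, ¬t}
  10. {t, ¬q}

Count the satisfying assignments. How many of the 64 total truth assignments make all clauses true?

The models are:
  p=F q=F r=T s=T t=F u=F
  p=F q=T r=F s=F t=T u=T
  p=F q=T r=F s=T t=T u=T
That's 3 in total.

3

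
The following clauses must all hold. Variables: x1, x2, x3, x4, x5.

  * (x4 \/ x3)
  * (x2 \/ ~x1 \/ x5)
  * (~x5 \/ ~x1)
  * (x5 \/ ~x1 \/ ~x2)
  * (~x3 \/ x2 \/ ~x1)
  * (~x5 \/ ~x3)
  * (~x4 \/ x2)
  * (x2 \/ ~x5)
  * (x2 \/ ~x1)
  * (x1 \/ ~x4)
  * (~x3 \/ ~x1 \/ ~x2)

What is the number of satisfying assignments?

2

The models are:
  x1=F x2=F x3=T x4=F x5=F
  x1=F x2=T x3=T x4=F x5=F
Count: 2.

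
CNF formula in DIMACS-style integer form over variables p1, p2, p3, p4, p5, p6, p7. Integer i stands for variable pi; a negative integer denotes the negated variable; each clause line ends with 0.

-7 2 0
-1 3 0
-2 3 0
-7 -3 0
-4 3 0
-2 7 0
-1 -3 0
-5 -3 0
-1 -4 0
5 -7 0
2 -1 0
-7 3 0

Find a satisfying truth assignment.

p1=False  p2=False  p3=True  p4=True  p5=False  p6=True  p7=False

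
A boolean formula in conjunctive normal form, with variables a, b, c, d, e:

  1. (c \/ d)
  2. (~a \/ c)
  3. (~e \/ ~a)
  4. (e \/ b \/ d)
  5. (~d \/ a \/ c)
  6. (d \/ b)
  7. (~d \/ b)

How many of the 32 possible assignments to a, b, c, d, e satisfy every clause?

6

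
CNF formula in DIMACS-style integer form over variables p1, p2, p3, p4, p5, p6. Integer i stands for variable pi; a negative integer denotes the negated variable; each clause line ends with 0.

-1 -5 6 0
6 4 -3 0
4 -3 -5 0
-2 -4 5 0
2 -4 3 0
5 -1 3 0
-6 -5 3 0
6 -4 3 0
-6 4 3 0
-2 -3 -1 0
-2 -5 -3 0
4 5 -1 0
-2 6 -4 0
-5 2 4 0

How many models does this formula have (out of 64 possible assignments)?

12

Split on p3, then p4.
  p3=T, p4=T: 7 of the 16 assignments to (p1,p2,p5,p6) work.
  p3=T, p4=F: remaining (p1,p2,p5,p6) ∈ {(F,F,F,T); (F,T,F,T)} — 2.
  p3=F, p4=T: a clause becomes empty — 0.
  p3=F, p4=F: remaining (p1,p2,p5,p6) ∈ {(F,F,F,F); (F,T,F,F); (F,T,T,F)} — 3.
Total: 7 + 2 + 0 + 3 = 12.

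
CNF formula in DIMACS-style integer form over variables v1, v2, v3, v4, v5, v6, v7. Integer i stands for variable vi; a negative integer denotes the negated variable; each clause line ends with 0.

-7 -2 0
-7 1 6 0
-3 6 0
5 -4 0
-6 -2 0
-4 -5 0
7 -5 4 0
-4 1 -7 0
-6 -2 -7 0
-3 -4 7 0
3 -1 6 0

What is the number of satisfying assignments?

14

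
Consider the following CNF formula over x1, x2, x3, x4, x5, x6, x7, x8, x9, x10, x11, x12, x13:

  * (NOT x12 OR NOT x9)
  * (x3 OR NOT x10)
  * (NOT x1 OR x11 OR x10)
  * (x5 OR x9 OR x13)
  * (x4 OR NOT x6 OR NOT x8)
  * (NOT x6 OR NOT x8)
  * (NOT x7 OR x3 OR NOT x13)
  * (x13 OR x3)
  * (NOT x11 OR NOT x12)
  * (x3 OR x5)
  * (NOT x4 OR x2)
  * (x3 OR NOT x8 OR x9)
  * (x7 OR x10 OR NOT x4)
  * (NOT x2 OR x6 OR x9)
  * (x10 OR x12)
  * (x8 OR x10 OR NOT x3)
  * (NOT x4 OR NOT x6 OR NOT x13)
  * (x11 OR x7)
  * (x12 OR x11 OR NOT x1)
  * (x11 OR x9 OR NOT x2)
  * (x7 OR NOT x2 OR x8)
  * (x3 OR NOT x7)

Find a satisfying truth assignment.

x5 occurs only positively in the remaining clauses — set x5 = True.
Try x1 = True.
Try x2 = False.
  then x4 is forced to False.
For the remaining variables, x3 = True, x6 = True, x7 = True, x8 = False, x9 = False, x10 = True, x11 = True, x12 = False, x13 = False works.
Every clause has at least one true literal under this assignment.

x1=True  x2=False  x3=True  x4=False  x5=True  x6=True  x7=True  x8=False  x9=False  x10=True  x11=True  x12=False  x13=False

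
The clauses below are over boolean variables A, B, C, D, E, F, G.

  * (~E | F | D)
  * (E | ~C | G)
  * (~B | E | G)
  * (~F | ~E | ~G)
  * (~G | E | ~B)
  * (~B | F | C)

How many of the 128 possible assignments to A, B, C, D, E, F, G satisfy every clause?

52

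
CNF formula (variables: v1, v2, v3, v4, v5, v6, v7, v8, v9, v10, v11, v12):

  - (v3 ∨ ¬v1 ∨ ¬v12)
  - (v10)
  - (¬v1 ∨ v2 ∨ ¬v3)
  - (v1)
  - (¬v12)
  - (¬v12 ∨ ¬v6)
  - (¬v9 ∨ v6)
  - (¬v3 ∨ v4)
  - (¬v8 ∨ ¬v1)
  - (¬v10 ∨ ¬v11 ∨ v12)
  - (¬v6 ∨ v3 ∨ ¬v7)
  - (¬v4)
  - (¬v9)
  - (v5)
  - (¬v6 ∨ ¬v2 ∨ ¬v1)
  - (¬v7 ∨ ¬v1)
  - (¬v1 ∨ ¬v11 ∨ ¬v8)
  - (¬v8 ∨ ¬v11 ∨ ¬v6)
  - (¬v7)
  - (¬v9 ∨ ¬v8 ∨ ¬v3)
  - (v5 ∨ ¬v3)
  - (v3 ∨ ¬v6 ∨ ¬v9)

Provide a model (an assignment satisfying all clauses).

v1=T  v2=T  v3=F  v4=F  v5=T  v6=F  v7=F  v8=F  v9=F  v10=T  v11=F  v12=F

(v10) is a unit clause, so v10 = True.
(v1) is a unit clause, so v1 = True.
Unit propagation: (¬v12) forces v12 = False.
The clause (¬v8) is unit: v8 must be False.
Unit propagation: (¬v11) forces v11 = False.
(¬v4) is a unit clause, so v4 = False.
(¬v3) is a unit clause, so v3 = False.
(¬v9) is a unit clause, so v9 = False.
(v5) is a unit clause, so v5 = True.
The clause (¬v7) is unit: v7 must be False.
Pure literal: v6 appears only negated; assign v6 = False.
v2 is now unconstrained; take v2 = True.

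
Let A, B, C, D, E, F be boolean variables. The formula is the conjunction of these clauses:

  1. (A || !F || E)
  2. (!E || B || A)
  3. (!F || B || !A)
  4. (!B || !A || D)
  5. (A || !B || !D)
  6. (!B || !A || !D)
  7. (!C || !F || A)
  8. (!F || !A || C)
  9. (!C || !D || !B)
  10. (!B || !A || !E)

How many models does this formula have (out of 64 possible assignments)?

17

Split on A, then B.
  A=1, B=1: a clause becomes empty — 0.
  A=1, B=0: forces F=0; C, D, E free → 2^3 = 8.
  A=0, B=1: 5 of the 16 assignments to (C,D,E,F) work.
  A=0, B=0: remaining (C,D,E,F) ∈ {(0,0,0,0); (0,1,0,0); (1,0,0,0); (1,1,0,0)} — 4.
Total: 0 + 8 + 5 + 4 = 17.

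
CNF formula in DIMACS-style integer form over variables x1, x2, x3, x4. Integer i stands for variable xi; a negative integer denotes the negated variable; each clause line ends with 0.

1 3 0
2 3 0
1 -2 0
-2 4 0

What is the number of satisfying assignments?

6

Satisfying assignments:
  x1=0 x2=0 x3=1 x4=0
  x1=0 x2=0 x3=1 x4=1
  x1=1 x2=0 x3=1 x4=0
  x1=1 x2=0 x3=1 x4=1
  x1=1 x2=1 x3=0 x4=1
  x1=1 x2=1 x3=1 x4=1
Count: 6.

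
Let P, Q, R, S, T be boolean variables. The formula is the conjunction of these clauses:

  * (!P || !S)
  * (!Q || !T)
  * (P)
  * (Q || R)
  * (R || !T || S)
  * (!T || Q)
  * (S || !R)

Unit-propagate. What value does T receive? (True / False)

False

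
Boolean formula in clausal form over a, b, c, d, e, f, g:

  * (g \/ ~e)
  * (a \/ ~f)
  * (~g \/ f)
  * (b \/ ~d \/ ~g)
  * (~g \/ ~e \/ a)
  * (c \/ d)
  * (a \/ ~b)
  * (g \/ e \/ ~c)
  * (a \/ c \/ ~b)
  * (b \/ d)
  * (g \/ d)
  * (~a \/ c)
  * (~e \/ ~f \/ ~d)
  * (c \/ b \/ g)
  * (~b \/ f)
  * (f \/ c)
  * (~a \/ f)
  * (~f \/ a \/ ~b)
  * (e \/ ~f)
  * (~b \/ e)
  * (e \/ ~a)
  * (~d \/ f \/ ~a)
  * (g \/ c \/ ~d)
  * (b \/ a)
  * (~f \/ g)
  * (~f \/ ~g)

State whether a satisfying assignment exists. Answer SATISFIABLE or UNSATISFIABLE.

UNSATISFIABLE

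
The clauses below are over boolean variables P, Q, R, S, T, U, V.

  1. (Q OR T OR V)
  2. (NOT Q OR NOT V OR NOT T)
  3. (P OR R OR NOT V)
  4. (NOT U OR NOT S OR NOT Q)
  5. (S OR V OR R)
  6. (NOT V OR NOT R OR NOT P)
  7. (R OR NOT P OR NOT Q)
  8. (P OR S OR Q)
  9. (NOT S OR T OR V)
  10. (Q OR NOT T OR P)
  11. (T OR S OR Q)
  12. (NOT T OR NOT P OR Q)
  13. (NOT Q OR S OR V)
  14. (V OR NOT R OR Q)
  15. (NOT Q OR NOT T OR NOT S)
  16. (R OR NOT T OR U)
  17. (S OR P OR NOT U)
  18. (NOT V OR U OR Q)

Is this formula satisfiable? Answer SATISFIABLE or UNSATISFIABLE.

Set P = False and propagate.
Branch on Q: take Q = False.
  then S is forced to True.
  then T is forced to False.
  then V is forced to True.
  then R is forced to True.
  then U is forced to True.
So P = 0, Q = 0, R = 1, S = 1, T = 0, U = 1, V = 1 is a satisfying assignment.

SATISFIABLE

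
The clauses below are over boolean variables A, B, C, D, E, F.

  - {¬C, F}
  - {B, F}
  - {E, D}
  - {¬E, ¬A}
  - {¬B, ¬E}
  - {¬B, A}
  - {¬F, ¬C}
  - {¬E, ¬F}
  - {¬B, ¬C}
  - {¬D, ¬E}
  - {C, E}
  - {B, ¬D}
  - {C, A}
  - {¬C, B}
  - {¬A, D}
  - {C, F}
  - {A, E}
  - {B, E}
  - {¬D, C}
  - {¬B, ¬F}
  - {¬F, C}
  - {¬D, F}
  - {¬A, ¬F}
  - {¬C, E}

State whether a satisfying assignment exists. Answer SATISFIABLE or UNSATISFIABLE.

UNSATISFIABLE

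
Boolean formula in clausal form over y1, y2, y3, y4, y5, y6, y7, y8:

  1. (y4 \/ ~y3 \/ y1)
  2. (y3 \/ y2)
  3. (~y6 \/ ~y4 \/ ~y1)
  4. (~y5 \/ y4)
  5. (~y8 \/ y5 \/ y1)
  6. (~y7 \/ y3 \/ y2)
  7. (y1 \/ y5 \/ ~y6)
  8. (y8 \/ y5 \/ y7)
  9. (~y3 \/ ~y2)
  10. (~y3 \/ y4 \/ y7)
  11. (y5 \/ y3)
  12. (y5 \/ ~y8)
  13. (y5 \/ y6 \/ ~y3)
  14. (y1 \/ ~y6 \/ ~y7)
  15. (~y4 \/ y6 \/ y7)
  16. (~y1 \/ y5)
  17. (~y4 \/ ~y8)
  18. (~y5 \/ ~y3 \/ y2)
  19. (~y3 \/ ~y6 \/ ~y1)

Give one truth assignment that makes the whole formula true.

y1 = T, y2 = T, y3 = F, y4 = T, y5 = T, y6 = F, y7 = T, y8 = F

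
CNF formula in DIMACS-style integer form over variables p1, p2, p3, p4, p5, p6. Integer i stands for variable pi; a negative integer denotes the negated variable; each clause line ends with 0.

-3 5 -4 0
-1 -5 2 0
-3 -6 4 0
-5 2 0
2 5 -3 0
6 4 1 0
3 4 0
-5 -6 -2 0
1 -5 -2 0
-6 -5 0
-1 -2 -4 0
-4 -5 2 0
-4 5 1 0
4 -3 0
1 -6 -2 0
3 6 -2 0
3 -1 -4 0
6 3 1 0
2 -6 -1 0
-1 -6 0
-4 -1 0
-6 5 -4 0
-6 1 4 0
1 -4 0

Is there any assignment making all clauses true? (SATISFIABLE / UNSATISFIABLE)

p1 = True:
  propagation gives p6=False, p4=False, p3=True; an empty clause results — contradiction.
p1 = False:
  propagation gives p4=False, p6=True; an empty clause results — contradiction.
Every branch closes, so no satisfying assignment exists.

UNSATISFIABLE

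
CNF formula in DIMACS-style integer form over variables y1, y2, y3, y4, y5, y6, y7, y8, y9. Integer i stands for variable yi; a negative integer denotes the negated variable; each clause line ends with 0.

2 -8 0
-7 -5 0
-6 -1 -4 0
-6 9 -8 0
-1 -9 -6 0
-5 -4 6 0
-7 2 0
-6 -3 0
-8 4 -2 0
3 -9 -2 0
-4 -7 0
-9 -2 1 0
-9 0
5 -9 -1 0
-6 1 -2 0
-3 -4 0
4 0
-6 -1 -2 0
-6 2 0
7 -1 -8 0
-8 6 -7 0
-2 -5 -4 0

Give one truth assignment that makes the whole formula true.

y1=False  y2=False  y3=False  y4=True  y5=False  y6=False  y7=False  y8=False  y9=False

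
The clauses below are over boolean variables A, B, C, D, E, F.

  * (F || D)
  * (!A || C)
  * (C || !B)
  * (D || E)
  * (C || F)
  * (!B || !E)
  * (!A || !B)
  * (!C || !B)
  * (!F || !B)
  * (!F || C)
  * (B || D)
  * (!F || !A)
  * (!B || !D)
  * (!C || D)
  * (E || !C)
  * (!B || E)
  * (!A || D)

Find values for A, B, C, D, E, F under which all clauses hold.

Pure literal: A appears only negated; assign A = False.
Set B = False and propagate.
  then D is forced to True.
For the remaining variables, C = True, E = True, F = False works.

A=False, B=False, C=True, D=True, E=True, F=False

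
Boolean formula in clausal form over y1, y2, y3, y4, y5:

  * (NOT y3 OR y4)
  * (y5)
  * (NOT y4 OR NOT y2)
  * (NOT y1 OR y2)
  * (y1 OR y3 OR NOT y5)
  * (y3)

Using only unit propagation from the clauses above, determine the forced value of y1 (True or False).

Unit clause (y5) sets y5 = True.
(y3) is a unit clause: y3 = True.
(NOT y3 OR y4): since y3 = True, the clause reduces to (y4). y4 = True.
From (NOT y2 OR NOT y4) and y4 = True: y2 = False.
(NOT y1 OR y2) with y2 = False leaves only NOT y1, so y1 = False.

False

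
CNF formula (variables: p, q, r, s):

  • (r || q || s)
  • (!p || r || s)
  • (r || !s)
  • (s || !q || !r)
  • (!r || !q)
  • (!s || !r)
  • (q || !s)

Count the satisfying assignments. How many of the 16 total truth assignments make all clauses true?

3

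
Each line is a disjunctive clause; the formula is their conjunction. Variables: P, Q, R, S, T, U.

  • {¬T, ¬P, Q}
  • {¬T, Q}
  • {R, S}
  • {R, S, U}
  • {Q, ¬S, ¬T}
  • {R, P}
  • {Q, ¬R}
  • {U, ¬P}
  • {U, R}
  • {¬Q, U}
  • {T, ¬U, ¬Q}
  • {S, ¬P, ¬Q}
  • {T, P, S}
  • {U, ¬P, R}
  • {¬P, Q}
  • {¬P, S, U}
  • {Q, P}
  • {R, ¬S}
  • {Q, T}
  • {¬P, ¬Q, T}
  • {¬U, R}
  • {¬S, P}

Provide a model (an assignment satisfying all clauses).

Try P = True.
  then U is forced to True.
  then Q is forced to True.
  then T is forced to True.
  then S is forced to True.
  then R is forced to True.
Every clause has at least one true literal under this assignment.

P=T, Q=T, R=T, S=T, T=T, U=T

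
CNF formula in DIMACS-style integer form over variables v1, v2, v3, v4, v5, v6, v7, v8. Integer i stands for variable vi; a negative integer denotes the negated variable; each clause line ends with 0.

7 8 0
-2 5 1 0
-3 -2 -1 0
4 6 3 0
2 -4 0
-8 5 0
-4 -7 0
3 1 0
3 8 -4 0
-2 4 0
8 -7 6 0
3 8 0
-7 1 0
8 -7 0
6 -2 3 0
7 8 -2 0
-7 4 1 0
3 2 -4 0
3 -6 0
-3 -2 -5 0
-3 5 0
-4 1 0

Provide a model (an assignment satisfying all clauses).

v1=F  v2=F  v3=T  v4=F  v5=T  v6=T  v7=F  v8=T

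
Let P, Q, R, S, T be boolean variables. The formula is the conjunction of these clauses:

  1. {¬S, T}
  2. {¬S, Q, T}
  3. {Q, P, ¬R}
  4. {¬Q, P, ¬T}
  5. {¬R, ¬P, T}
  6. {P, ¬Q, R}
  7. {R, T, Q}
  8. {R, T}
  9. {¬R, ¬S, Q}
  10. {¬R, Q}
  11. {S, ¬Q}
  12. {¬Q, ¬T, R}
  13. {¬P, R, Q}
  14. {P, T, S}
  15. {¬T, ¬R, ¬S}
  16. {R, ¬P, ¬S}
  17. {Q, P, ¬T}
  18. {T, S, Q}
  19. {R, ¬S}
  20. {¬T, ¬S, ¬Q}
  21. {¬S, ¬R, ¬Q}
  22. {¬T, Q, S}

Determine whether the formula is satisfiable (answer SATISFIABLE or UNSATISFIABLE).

UNSATISFIABLE

Q = True:
  propagation gives S=True, T=True; an empty clause results — contradiction.
Q = False:
  propagation gives R=False, T=True, P=False; an empty clause results — contradiction.
Every branch closes, so no satisfying assignment exists.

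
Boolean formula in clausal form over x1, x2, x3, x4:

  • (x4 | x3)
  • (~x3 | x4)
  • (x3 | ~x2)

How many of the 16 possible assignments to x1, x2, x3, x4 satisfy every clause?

Satisfying assignments:
  x1=0 x2=0 x3=0 x4=1
  x1=0 x2=0 x3=1 x4=1
  x1=0 x2=1 x3=1 x4=1
  x1=1 x2=0 x3=0 x4=1
  x1=1 x2=0 x3=1 x4=1
  x1=1 x2=1 x3=1 x4=1
That's 6 in total.

6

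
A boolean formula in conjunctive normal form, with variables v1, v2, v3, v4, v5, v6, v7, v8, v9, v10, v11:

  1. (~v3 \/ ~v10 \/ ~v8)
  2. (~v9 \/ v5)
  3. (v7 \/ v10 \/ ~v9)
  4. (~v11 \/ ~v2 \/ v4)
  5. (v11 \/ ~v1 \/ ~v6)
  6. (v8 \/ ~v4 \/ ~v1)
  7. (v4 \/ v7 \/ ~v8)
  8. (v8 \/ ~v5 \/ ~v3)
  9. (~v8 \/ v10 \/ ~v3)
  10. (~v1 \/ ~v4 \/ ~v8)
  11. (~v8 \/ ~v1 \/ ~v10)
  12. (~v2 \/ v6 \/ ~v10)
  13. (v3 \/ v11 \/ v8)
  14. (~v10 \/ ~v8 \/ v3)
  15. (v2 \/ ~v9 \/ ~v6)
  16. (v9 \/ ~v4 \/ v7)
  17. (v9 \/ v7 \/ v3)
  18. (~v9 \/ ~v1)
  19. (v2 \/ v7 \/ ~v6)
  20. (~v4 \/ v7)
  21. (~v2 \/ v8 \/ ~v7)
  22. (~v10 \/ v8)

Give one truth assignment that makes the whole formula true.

v1=0, v2=0, v3=1, v4=0, v5=0, v6=1, v7=1, v8=0, v9=0, v10=0, v11=0

Check each clause:
  1. (~v3 \/ ~v10 \/ ~v8) — ~v8 is true.
  2. (~v9 \/ v5) — ~v9 is true.
  3. (v10 \/ ~v9 \/ v7) — v7 is true.
  4. (~v11 \/ v4 \/ ~v2) — ~v11 is true.
  5. (~v6 \/ v11 \/ ~v1) — ~v1 is true.
  6. (v8 \/ ~v1 \/ ~v4) — ~v4 is true.
  7. (v7 \/ v4 \/ ~v8) — ~v8 is true.
  8. (v8 \/ ~v5 \/ ~v3) — ~v5 is true.
  9. (v10 \/ ~v8 \/ ~v3) — ~v8 is true.
  10. (~v1 \/ ~v8 \/ ~v4) — ~v8 is true.
  11. (~v10 \/ ~v1 \/ ~v8) — ~v8 is true.
  12. (v6 \/ ~v10 \/ ~v2) — v6 is true.
  13. (v11 \/ v3 \/ v8) — v3 is true.
  14. (~v10 \/ ~v8 \/ v3) — ~v8 is true.
  15. (~v6 \/ ~v9 \/ v2) — ~v9 is true.
  16. (v9 \/ v7 \/ ~v4) — ~v4 is true.
  17. (v9 \/ v7 \/ v3) — v3 is true.
  18. (~v9 \/ ~v1) — ~v1 is true.
  19. (v2 \/ ~v6 \/ v7) — v7 is true.
  20. (v7 \/ ~v4) — ~v4 is true.
  21. (~v2 \/ v8 \/ ~v7) — ~v2 is true.
  22. (v8 \/ ~v10) — ~v10 is true.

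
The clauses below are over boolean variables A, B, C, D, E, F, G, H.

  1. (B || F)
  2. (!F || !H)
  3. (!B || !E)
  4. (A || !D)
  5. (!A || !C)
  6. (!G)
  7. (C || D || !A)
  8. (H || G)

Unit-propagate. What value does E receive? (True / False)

False

Unit clause (!G) sets G = False.
From (H || G) and G = False: H = True.
In (!F || !H), !H is now false; !F must hold, so F = False.
(F || B) with F = False leaves only B, so B = True.
In (!B || !E), !B is now false; !E must hold, so E = False.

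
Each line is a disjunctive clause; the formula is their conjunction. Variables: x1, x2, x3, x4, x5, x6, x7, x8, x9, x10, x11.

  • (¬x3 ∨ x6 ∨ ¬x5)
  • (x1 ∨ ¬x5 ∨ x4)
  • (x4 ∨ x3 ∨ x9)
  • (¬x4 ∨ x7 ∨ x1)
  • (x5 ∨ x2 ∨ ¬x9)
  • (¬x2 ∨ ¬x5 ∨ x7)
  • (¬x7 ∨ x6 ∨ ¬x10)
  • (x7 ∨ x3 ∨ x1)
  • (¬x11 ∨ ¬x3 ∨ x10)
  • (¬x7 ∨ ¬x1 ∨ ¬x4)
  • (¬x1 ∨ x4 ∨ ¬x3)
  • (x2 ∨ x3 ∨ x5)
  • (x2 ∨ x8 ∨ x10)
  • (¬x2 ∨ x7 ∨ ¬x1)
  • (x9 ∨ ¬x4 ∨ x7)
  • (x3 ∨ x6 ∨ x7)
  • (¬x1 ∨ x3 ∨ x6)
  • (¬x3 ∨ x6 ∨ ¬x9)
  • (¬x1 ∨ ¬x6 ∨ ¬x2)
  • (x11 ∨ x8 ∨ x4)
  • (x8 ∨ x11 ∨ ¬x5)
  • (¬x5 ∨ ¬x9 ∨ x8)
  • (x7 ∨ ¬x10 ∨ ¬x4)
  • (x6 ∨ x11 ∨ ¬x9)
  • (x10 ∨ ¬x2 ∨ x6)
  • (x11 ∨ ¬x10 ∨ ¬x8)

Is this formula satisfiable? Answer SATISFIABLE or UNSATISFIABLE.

SATISFIABLE

Set x1 = False and propagate.
Try x2 = True.
Set x3 = False and propagate.
  then x7 is forced to True.
The remaining clauses are satisfied by x4 = True, x5 = True, x6 = True, x8 = True, x9 = True, x10 = False, x11 = False.
So x1 = False  x2 = True  x3 = False  x4 = True  x5 = True  x6 = True  x7 = True  x8 = True  x9 = True  x10 = False  x11 = False is a satisfying assignment.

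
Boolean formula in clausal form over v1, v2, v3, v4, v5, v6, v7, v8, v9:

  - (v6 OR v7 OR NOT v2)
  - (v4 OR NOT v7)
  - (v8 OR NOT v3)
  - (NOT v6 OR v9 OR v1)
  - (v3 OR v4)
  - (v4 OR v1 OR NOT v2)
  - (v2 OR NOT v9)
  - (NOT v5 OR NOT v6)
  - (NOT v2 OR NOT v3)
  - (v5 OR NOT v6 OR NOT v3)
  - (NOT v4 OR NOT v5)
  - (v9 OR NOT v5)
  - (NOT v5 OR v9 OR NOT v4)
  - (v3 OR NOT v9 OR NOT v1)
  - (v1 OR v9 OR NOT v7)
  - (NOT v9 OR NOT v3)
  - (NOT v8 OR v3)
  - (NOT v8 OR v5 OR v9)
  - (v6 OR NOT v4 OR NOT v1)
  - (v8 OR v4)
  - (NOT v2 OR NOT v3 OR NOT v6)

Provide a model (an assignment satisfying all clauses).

v1 = True, v2 = False, v3 = False, v4 = True, v5 = False, v6 = True, v7 = False, v8 = False, v9 = False

Try v1 = True.
For the remaining variables, v2 = False, v3 = False, v4 = True, v5 = False, v6 = True, v7 = False, v8 = False, v9 = False works.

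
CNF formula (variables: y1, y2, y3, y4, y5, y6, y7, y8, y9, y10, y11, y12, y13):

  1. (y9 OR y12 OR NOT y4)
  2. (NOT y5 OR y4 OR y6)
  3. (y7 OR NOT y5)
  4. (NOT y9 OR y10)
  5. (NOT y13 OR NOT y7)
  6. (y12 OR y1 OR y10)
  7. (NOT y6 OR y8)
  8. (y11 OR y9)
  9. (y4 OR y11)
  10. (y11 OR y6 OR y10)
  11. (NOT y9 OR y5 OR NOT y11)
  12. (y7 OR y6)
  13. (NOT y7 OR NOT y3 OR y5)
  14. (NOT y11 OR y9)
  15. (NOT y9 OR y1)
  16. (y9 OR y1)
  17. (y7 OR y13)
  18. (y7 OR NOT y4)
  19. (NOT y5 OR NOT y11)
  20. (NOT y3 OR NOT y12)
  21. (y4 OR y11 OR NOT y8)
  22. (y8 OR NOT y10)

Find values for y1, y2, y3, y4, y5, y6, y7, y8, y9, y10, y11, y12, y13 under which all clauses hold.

y1 = True, y2 = True, y3 = False, y4 = True, y5 = False, y6 = True, y7 = True, y8 = True, y9 = True, y10 = True, y11 = False, y12 = False, y13 = False

Pure literal: y1 appears only positively; assign y1 = True.
y3 occurs only negated in the remaining clauses — set y3 = False.
Try y4 = True.
  then y7 is forced to True.
  then y13 is forced to False.
Try y5 = False.
The remaining clauses are satisfied by y2 = True, y6 = True, y8 = True, y9 = True, y10 = True, y11 = False, y12 = False.
Every clause has at least one true literal under this assignment.
Check each clause:
  1. (y12 OR y9 OR NOT y4) — y9 is true.
  2. (y4 OR NOT y5 OR y6) — NOT y5 is true.
  3. (y7 OR NOT y5) — NOT y5 is true.
  4. (NOT y9 OR y10) — y10 is true.
  5. (NOT y13 OR NOT y7) — NOT y13 is true.
  6. (y10 OR y12 OR y1) — y1 is true.
  7. (NOT y6 OR y8) — y8 is true.
  8. (y11 OR y9) — y9 is true.
  9. (y4 OR y11) — y4 is true.
  10. (y10 OR y6 OR y11) — y10 is true.
  11. (NOT y11 OR NOT y9 OR y5) — NOT y11 is true.
  12. (y6 OR y7) — y6 is true.
  13. (NOT y3 OR y5 OR NOT y7) — NOT y3 is true.
  14. (y9 OR NOT y11) — y9 is true.
  15. (NOT y9 OR y1) — y1 is true.
  16. (y1 OR y9) — y1 is true.
  17. (y13 OR y7) — y7 is true.
  18. (y7 OR NOT y4) — y7 is true.
  19. (NOT y11 OR NOT y5) — NOT y5 is true.
  20. (NOT y3 OR NOT y12) — NOT y12 is true.
  21. (NOT y8 OR y4 OR y11) — y4 is true.
  22. (NOT y10 OR y8) — y8 is true.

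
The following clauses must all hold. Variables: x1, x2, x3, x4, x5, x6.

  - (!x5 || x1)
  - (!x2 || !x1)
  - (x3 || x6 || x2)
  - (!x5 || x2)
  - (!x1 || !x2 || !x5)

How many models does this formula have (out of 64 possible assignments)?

Case analysis on x2 and x1:
  x2=T, x1=T: a clause becomes empty — 0.
  x2=T, x1=F: forces x5=F; x3, x4, x6 free → 2^3 = 8.
  x2=F, x1=T: x4 free; 3 ways for (x3,x5,x6) × 2^1 = 6.
  x2=F, x1=F: x4 free; 3 ways for (x3,x5,x6) × 2^1 = 6.
Total: 0 + 8 + 6 + 6 = 20.

20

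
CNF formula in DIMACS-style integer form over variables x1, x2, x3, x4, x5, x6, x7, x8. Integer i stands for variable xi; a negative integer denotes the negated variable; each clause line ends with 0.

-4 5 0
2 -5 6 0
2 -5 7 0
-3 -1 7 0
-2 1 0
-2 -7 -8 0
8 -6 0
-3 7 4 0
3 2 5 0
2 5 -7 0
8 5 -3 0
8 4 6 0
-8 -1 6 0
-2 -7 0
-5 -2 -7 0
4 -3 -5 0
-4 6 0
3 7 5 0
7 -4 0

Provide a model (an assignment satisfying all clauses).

Try x1 = False.
  then x2 is forced to False.
Try x3 = False.
  then x5 is forced to True.
  then x6 is forced to True.
  then x7 is forced to True.
  then x8 is forced to True.
x4 is now unconstrained; take x4 = False.

x1=0, x2=0, x3=0, x4=0, x5=1, x6=1, x7=1, x8=1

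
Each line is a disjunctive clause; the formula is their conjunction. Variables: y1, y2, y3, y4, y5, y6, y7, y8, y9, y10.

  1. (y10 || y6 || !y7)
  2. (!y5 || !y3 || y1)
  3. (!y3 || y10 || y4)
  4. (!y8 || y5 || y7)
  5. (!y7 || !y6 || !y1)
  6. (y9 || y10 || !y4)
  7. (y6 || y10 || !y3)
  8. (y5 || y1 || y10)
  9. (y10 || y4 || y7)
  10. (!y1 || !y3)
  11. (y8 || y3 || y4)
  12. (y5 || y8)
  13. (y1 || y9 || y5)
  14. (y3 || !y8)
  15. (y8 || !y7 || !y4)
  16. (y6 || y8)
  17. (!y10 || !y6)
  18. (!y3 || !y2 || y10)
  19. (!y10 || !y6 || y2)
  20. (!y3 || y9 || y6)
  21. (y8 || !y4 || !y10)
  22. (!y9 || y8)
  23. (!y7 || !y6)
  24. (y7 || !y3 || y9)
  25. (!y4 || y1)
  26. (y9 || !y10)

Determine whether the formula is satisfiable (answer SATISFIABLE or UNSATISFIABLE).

Try y1 = False.
  then y4 is forced to False.
Try y2 = True.
For the remaining variables, y3 = True, y5 = False, y6 = False, y7 = True, y8 = True, y9 = True, y10 = True works.
So y1=False, y2=True, y3=True, y4=False, y5=False, y6=False, y7=True, y8=True, y9=True, y10=True is a satisfying assignment.

SATISFIABLE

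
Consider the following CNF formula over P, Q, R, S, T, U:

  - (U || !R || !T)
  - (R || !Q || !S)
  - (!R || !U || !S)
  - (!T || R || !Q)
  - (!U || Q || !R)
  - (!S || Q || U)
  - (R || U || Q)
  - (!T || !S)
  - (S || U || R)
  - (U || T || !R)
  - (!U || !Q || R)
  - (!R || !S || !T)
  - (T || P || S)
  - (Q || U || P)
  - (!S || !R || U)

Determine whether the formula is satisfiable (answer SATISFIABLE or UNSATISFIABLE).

Try P = False.
Set Q = False and propagate.
  then U is forced to True.
  then R is forced to False.
For the remaining variables, S = False, T = True works.
So P = False, Q = False, R = False, S = False, T = True, U = True is a satisfying assignment.

SATISFIABLE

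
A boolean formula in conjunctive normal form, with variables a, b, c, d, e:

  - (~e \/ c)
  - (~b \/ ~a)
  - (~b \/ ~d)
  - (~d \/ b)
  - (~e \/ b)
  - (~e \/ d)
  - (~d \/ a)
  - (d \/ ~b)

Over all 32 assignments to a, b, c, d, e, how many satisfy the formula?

The models are:
  a=F b=F c=F d=F e=F
  a=F b=F c=T d=F e=F
  a=T b=F c=F d=F e=F
  a=T b=F c=T d=F e=F
Count: 4.

4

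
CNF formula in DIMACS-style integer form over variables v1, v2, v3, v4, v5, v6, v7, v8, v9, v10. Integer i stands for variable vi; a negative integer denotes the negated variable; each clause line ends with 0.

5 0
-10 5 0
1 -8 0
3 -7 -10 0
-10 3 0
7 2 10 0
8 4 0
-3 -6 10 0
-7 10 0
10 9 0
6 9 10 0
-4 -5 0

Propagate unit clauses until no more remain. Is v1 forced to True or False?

True

(v5) stands alone — v5 = True.
From (~v4 \/ ~v5) and v5 = True: v4 = False.
(v4 \/ v8) with v4 = False leaves only v8, so v8 = True.
From (~v8 \/ v1) and v8 = True: v1 = True.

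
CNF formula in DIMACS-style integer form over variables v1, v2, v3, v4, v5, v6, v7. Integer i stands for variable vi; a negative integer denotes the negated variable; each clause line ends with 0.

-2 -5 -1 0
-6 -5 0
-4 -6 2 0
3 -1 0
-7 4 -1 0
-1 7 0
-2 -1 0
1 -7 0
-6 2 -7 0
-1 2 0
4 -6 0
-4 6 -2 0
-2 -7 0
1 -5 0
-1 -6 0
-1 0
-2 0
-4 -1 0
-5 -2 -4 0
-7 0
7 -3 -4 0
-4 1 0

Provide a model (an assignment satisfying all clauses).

The clause (¬v1) is unit: v1 must be False.
The clause (¬v7) is unit: v7 must be False.
(¬v5) is a unit clause, so v5 = False.
Unit propagation: (¬v2) forces v2 = False.
Unit propagation: (¬v4) forces v4 = False.
The clause (¬v6) is unit: v6 must be False.
v3 is now unconstrained; take v3 = True.
Check each clause:
  1. (¬v5 ∨ ¬v2 ∨ ¬v1) — ¬v5 is true.
  2. (¬v5 ∨ ¬v6) — ¬v6 is true.
  3. (v2 ∨ ¬v6 ∨ ¬v4) — ¬v6 is true.
  4. (¬v1 ∨ v3) — v3 is true.
  5. (¬v7 ∨ v4 ∨ ¬v1) — ¬v7 is true.
  6. (v7 ∨ ¬v1) — ¬v1 is true.
  7. (¬v1 ∨ ¬v2) — ¬v1 is true.
  8. (¬v7 ∨ v1) — ¬v7 is true.
  9. (¬v6 ∨ ¬v7 ∨ v2) — ¬v7 is true.
  10. (v2 ∨ ¬v1) — ¬v1 is true.
  11. (v4 ∨ ¬v6) — ¬v6 is true.
  12. (¬v2 ∨ v6 ∨ ¬v4) — ¬v4 is true.
  13. (¬v7 ∨ ¬v2) — ¬v7 is true.
  14. (v1 ∨ ¬v5) — ¬v5 is true.
  15. (¬v6 ∨ ¬v1) — ¬v6 is true.
  16. (¬v1) — ¬v1 is true.
  17. (¬v2) — ¬v2 is true.
  18. (¬v1 ∨ ¬v4) — ¬v4 is true.
  19. (¬v5 ∨ ¬v2 ∨ ¬v4) — ¬v5 is true.
  20. (¬v7) — ¬v7 is true.
  21. (v7 ∨ ¬v4 ∨ ¬v3) — ¬v4 is true.
  22. (v1 ∨ ¬v4) — ¬v4 is true.

v1=F, v2=F, v3=T, v4=F, v5=F, v6=F, v7=F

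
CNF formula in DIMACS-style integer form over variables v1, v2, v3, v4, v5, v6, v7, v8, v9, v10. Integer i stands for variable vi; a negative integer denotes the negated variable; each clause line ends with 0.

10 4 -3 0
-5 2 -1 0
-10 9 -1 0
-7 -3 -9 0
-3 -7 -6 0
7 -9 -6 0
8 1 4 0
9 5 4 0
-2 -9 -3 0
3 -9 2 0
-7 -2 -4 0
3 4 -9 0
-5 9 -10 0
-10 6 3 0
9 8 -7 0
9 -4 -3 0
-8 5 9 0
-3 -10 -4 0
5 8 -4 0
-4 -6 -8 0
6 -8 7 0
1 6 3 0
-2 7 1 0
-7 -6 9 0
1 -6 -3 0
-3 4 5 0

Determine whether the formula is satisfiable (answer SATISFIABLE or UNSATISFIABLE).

SATISFIABLE

Branch on v1: take v1 = True.
For the remaining variables, v2 = True, v3 = False, v4 = False, v5 = True, v6 = False, v7 = True, v8 = True, v9 = False, v10 = False works.
So v1=True  v2=True  v3=False  v4=False  v5=True  v6=False  v7=True  v8=True  v9=False  v10=False is a satisfying assignment.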